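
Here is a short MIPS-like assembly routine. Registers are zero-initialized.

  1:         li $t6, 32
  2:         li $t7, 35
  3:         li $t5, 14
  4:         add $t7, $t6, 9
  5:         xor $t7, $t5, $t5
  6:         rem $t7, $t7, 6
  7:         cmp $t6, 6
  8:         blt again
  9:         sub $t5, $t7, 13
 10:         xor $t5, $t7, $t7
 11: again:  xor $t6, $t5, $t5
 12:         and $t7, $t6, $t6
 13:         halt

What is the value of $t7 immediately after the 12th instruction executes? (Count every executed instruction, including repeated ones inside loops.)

0

$t6=32
$t7=35
$t5=14
$t7=32+9=41
$t7=14^14=0
$t7=0%6=0
cmp $t6, 6  (cmp 32,6)
blt again: not taken
$t5=0-13=-13
$t5=0^0=0
$t6=0^0=0
$t7=0&0=0
After step 12: $t7 = 0.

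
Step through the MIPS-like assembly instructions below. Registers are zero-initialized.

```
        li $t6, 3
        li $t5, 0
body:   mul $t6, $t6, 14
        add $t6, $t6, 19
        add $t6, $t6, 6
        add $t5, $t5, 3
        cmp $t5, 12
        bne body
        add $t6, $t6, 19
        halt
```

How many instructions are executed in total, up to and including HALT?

after li $t6, 3: $t6=3
after li $t5, 0: $t5=0
after mul $t6, $t6, 14: $t6=3*14=42
after add $t6, $t6, 19: $t6=42+19=61
after add $t6, $t6, 6: $t6=61+6=67
after add $t5, $t5, 3: $t5=0+3=3
cmp $t5, 12  (cmp 3,12)
bne body: taken
after mul $t6, $t6, 14: $t6=67*14=938
after add $t6, $t6, 19: $t6=938+19=957
after add $t6, $t6, 6: $t6=957+6=963
after add $t5, $t5, 3: $t5=3+3=6
cmp $t5, 12  (cmp 6,12)
bne body: taken
after mul $t6, $t6, 14: $t6=963*14=13482
after add $t6, $t6, 19: $t6=13482+19=13501
after add $t6, $t6, 6: $t6=13501+6=13507
after add $t5, $t5, 3: $t5=6+3=9
cmp $t5, 12  (cmp 9,12)
bne body: taken
after mul $t6, $t6, 14: $t6=13507*14=189098
after add $t6, $t6, 19: $t6=189098+19=189117
after add $t6, $t6, 6: $t6=189117+6=189123
after add $t5, $t5, 3: $t5=9+3=12
cmp $t5, 12  (cmp 12,12)
bne body: not taken
after add $t6, $t6, 19: $t6=189123+19=189142
halt.
Total executed instructions: 28.

28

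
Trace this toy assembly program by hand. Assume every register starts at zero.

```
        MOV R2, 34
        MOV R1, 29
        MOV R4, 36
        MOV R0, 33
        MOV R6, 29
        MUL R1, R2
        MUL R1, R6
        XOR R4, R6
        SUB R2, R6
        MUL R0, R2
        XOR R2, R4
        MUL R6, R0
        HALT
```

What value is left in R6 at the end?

MOV R2, 34 → R2=34
MOV R1, 29 → R1=29
MOV R4, 36 → R4=36
MOV R0, 33 → R0=33
MOV R6, 29 → R6=29
MUL R1, R2 → R1=29*34=986
MUL R1, R6 → R1=986*29=28594
XOR R4, R6 → R4=36^29=57
SUB R2, R6 → R2=34-29=5
MUL R0, R2 → R0=33*5=165
XOR R2, R4 → R2=5^57=60
MUL R6, R0 → R6=29*165=4785
halt.

4785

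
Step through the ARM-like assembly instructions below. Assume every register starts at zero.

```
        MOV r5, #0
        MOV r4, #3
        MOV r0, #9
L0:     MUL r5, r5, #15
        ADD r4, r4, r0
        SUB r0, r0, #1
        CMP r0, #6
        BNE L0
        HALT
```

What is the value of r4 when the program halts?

27

r5=0
r4=3
r0=9
r5=0*15=0
r4=3+9=12
r0=9-1=8
CMP r0, #6  (cmp 8,6)
BNE L0: taken
r5=0*15=0
r4=12+8=20
r0=8-1=7
CMP r0, #6  (cmp 7,6)
BNE L0: taken
r5=0*15=0
r4=20+7=27
r0=7-1=6
CMP r0, #6  (cmp 6,6)
BNE L0: not taken
halt.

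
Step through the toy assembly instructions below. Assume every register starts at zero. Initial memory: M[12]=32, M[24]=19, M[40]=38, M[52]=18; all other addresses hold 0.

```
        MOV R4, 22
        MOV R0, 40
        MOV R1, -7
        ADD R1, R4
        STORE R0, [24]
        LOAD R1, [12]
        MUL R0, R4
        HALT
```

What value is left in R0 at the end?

880

R4=22
R0=40
R1=-7
R1=(-7)+22=15
STORE R0, [24] → M[24]=40
R1=M[12]=32
R0=40*22=880
halt.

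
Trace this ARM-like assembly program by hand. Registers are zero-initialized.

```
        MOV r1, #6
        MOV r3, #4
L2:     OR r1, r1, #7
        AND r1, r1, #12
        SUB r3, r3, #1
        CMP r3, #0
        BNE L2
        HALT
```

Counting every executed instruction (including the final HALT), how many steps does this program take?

23

MOV r1, #6 → r1=6
MOV r3, #4 → r3=4
OR r1, r1, #7 → r1=6|7=7
AND r1, r1, #12 → r1=7&12=4
SUB r3, r3, #1 → r3=4-1=3
CMP r3, #0  (cmp 3,0)
BNE L2: taken
OR r1, r1, #7 → r1=4|7=7
AND r1, r1, #12 → r1=7&12=4
SUB r3, r3, #1 → r3=3-1=2
CMP r3, #0  (cmp 2,0)
BNE L2: taken
OR r1, r1, #7 → r1=4|7=7
AND r1, r1, #12 → r1=7&12=4
SUB r3, r3, #1 → r3=2-1=1
CMP r3, #0  (cmp 1,0)
BNE L2: taken
OR r1, r1, #7 → r1=4|7=7
AND r1, r1, #12 → r1=7&12=4
SUB r3, r3, #1 → r3=1-1=0
CMP r3, #0  (cmp 0,0)
BNE L2: not taken
halt.
Total executed instructions: 23.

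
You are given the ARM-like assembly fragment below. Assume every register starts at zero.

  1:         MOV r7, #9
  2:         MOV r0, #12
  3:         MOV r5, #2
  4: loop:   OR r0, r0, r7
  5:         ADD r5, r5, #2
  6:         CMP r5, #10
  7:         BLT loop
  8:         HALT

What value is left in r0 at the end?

r7=9
r0=12
r5=2
r0=12|9=13
r5=2+2=4
CMP r5, #10  (cmp 4,10)
BLT loop: taken
r0=13|9=13
r5=4+2=6
CMP r5, #10  (cmp 6,10)
BLT loop: taken
r0=13|9=13
r5=6+2=8
CMP r5, #10  (cmp 8,10)
BLT loop: taken
r0=13|9=13
r5=8+2=10
CMP r5, #10  (cmp 10,10)
BLT loop: not taken
halt.

13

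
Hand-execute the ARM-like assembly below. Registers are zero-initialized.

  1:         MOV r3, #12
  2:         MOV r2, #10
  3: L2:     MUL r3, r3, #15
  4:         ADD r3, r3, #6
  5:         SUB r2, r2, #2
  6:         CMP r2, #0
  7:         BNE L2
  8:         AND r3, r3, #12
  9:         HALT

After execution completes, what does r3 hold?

r3=12
r2=10
r3=12*15=180
r3=180+6=186
r2=10-2=8
CMP r2, #0  (cmp 8,0)
BNE L2: taken
r3=186*15=2790
r3=2790+6=2796
r2=8-2=6
CMP r2, #0  (cmp 6,0)
BNE L2: taken
r3=2796*15=41940
r3=41940+6=41946
r2=6-2=4
CMP r2, #0  (cmp 4,0)
BNE L2: taken
r3=41946*15=629190
r3=629190+6=629196
r2=4-2=2
CMP r2, #0  (cmp 2,0)
BNE L2: taken
r3=629196*15=9437940
r3=9437940+6=9437946
r2=2-2=0
CMP r2, #0  (cmp 0,0)
BNE L2: not taken
r3=9437946&12=8
halt.

8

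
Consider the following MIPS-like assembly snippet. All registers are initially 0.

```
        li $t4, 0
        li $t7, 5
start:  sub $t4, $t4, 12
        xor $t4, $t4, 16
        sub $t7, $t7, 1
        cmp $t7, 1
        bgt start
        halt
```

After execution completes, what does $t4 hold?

-80

after li $t4, 0: $t4=0
after li $t7, 5: $t7=5
after sub $t4, $t4, 12: $t4=0-12=-12
after xor $t4, $t4, 16: $t4=(-12)^16=-28
after sub $t7, $t7, 1: $t7=5-1=4
cmp $t7, 1  (cmp 4,1)
bgt start: taken
after sub $t4, $t4, 12: $t4=(-28)-12=-40
after xor $t4, $t4, 16: $t4=(-40)^16=-56
after sub $t7, $t7, 1: $t7=4-1=3
cmp $t7, 1  (cmp 3,1)
bgt start: taken
after sub $t4, $t4, 12: $t4=(-56)-12=-68
after xor $t4, $t4, 16: $t4=(-68)^16=-84
after sub $t7, $t7, 1: $t7=3-1=2
cmp $t7, 1  (cmp 2,1)
bgt start: taken
after sub $t4, $t4, 12: $t4=(-84)-12=-96
after xor $t4, $t4, 16: $t4=(-96)^16=-80
after sub $t7, $t7, 1: $t7=2-1=1
cmp $t7, 1  (cmp 1,1)
bgt start: not taken
halt.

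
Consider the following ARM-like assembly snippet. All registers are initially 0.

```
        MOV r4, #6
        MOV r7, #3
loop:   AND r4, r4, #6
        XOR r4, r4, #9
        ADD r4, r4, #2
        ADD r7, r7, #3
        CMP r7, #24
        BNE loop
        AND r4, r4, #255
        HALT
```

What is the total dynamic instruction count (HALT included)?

after MOV r4, #6: r4=6
after MOV r7, #3: r7=3
after AND r4, r4, #6: r4=6&6=6
after XOR r4, r4, #9: r4=6^9=15
after ADD r4, r4, #2: r4=15+2=17
after ADD r7, r7, #3: r7=3+3=6
CMP r7, #24  (cmp 6,24)
BNE loop: taken
after AND r4, r4, #6: r4=17&6=0
after XOR r4, r4, #9: r4=0^9=9
after ADD r4, r4, #2: r4=9+2=11
after ADD r7, r7, #3: r7=6+3=9
CMP r7, #24  (cmp 9,24)
BNE loop: taken
after AND r4, r4, #6: r4=11&6=2
after XOR r4, r4, #9: r4=2^9=11
after ADD r4, r4, #2: r4=11+2=13
after ADD r7, r7, #3: r7=9+3=12
CMP r7, #24  (cmp 12,24)
BNE loop: taken
after AND r4, r4, #6: r4=13&6=4
after XOR r4, r4, #9: r4=4^9=13
after ADD r4, r4, #2: r4=13+2=15
after ADD r7, r7, #3: r7=12+3=15
CMP r7, #24  (cmp 15,24)
BNE loop: taken
after AND r4, r4, #6: r4=15&6=6
after XOR r4, r4, #9: r4=6^9=15
after ADD r4, r4, #2: r4=15+2=17
after ADD r7, r7, #3: r7=15+3=18
CMP r7, #24  (cmp 18,24)
BNE loop: taken
after AND r4, r4, #6: r4=17&6=0
after XOR r4, r4, #9: r4=0^9=9
after ADD r4, r4, #2: r4=9+2=11
after ADD r7, r7, #3: r7=18+3=21
CMP r7, #24  (cmp 21,24)
BNE loop: taken
after AND r4, r4, #6: r4=11&6=2
after XOR r4, r4, #9: r4=2^9=11
after ADD r4, r4, #2: r4=11+2=13
after ADD r7, r7, #3: r7=21+3=24
CMP r7, #24  (cmp 24,24)
BNE loop: not taken
after AND r4, r4, #255: r4=13&255=13
halt.
Total executed instructions: 46.

46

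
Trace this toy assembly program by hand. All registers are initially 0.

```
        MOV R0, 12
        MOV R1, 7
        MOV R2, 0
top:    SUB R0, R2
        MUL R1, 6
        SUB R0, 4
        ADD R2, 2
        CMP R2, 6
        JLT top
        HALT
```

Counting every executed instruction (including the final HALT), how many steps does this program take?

R0=12
R1=7
R2=0
R0=12-0=12
R1=7*6=42
R0=12-4=8
R2=0+2=2
CMP R2, 6  (cmp 2,6)
JLT top: taken
R0=8-2=6
R1=42*6=252
R0=6-4=2
R2=2+2=4
CMP R2, 6  (cmp 4,6)
JLT top: taken
R0=2-4=-2
R1=252*6=1512
R0=(-2)-4=-6
R2=4+2=6
CMP R2, 6  (cmp 6,6)
JLT top: not taken
halt.
Total executed instructions: 22.

22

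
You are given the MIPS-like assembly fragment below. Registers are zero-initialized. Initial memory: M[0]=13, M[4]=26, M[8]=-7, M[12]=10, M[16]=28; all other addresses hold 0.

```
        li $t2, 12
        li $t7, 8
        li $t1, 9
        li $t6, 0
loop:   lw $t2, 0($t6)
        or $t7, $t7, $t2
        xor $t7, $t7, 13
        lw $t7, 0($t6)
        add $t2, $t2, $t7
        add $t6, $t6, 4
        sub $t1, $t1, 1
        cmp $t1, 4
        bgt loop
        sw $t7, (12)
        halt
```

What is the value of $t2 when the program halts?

$t2=12
$t7=8
$t1=9
$t6=0
$t2=M[0]=13
$t7=8|13=13
$t7=13^13=0
$t7=M[0]=13
$t2=13+13=26
$t6=0+4=4
$t1=9-1=8
cmp $t1, 4  (cmp 8,4)
bgt loop: taken
$t2=M[4]=26
$t7=13|26=31
$t7=31^13=18
$t7=M[4]=26
$t2=26+26=52
$t6=4+4=8
$t1=8-1=7
cmp $t1, 4  (cmp 7,4)
bgt loop: taken
$t2=M[8]=-7
$t7=26|(-7)=-5
$t7=(-5)^13=-10
$t7=M[8]=-7
$t2=(-7)+(-7)=-14
$t6=8+4=12
$t1=7-1=6
cmp $t1, 4  (cmp 6,4)
bgt loop: taken
$t2=M[12]=10
$t7=(-7)|10=-5
$t7=(-5)^13=-10
$t7=M[12]=10
$t2=10+10=20
$t6=12+4=16
$t1=6-1=5
cmp $t1, 4  (cmp 5,4)
bgt loop: taken
$t2=M[16]=28
$t7=10|28=30
$t7=30^13=19
$t7=M[16]=28
$t2=28+28=56
$t6=16+4=20
$t1=5-1=4
cmp $t1, 4  (cmp 4,4)
bgt loop: not taken
sw $t7, (12) → M[12]=28
halt.

56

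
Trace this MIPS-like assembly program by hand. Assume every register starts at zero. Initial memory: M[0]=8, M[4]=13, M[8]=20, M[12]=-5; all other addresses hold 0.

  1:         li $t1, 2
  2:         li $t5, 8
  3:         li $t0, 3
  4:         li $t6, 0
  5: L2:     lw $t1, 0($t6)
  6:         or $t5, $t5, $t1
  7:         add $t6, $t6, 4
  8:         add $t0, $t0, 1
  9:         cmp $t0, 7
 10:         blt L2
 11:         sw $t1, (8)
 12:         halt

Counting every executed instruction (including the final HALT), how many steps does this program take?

30

$t1=2
$t5=8
$t0=3
$t6=0
$t1=M[0]=8
$t5=8|8=8
$t6=0+4=4
$t0=3+1=4
cmp $t0, 7  (cmp 4,7)
blt L2: taken
$t1=M[4]=13
$t5=8|13=13
$t6=4+4=8
$t0=4+1=5
cmp $t0, 7  (cmp 5,7)
blt L2: taken
$t1=M[8]=20
$t5=13|20=29
$t6=8+4=12
$t0=5+1=6
cmp $t0, 7  (cmp 6,7)
blt L2: taken
$t1=M[12]=-5
$t5=29|(-5)=-1
$t6=12+4=16
$t0=6+1=7
cmp $t0, 7  (cmp 7,7)
blt L2: not taken
sw $t1, (8) → M[8]=-5
halt.
Total executed instructions: 30.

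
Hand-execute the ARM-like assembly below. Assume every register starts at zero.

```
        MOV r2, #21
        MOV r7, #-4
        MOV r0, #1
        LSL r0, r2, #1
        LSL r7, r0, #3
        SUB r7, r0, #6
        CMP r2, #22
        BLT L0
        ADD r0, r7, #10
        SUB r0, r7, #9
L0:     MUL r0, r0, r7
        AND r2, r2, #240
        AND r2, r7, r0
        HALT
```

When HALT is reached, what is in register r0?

after MOV r2, #21: r2=21
after MOV r7, #-4: r7=-4
after MOV r0, #1: r0=1
after LSL r0, r2, #1: r0=21<<1=42
after LSL r7, r0, #3: r7=42<<3=336
after SUB r7, r0, #6: r7=42-6=36
CMP r2, #22  (cmp 21,22)
BLT L0: taken
after MUL r0, r0, r7: r0=42*36=1512
after AND r2, r2, #240: r2=21&240=16
after AND r2, r7, r0: r2=36&1512=32
halt.

1512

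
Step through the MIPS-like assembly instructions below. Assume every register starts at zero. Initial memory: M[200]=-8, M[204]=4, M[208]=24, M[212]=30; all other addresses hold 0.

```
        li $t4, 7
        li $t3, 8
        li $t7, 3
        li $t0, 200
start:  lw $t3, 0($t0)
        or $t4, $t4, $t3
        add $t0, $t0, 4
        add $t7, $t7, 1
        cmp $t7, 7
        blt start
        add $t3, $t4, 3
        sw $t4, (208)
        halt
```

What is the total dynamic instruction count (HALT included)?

31

$t4=7
$t3=8
$t7=3
$t0=200
$t3=M[200]=-8
$t4=7|(-8)=-1
$t0=200+4=204
$t7=3+1=4
cmp $t7, 7  (cmp 4,7)
blt start: taken
$t3=M[204]=4
$t4=(-1)|4=-1
$t0=204+4=208
$t7=4+1=5
cmp $t7, 7  (cmp 5,7)
blt start: taken
$t3=M[208]=24
$t4=(-1)|24=-1
$t0=208+4=212
$t7=5+1=6
cmp $t7, 7  (cmp 6,7)
blt start: taken
$t3=M[212]=30
$t4=(-1)|30=-1
$t0=212+4=216
$t7=6+1=7
cmp $t7, 7  (cmp 7,7)
blt start: not taken
$t3=(-1)+3=2
sw $t4, (208) → M[208]=-1
halt.
Total executed instructions: 31.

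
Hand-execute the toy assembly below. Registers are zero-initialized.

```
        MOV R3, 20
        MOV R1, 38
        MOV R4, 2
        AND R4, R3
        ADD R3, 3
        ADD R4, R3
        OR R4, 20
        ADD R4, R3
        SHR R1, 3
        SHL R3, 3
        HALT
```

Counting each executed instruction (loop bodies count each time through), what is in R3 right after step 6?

23

MOV R3, 20 → R3=20
MOV R1, 38 → R1=38
MOV R4, 2 → R4=2
AND R4, R3 → R4=2&20=0
ADD R3, 3 → R3=20+3=23
ADD R4, R3 → R4=0+23=23
After step 6: R3 = 23.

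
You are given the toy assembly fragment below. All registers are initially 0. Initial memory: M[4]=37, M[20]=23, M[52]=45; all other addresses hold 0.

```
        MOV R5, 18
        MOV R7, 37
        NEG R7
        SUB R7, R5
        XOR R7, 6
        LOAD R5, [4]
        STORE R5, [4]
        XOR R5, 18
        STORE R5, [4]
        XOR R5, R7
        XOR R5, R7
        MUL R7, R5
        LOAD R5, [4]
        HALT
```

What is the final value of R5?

55

MOV R5, 18 → R5=18
MOV R7, 37 → R7=37
NEG R7 → R7=-(37)=-37
SUB R7, R5 → R7=(-37)-18=-55
XOR R7, 6 → R7=(-55)^6=-49
LOAD R5, [4] → R5=M[4]=37
STORE R5, [4] → M[4]=37
XOR R5, 18 → R5=37^18=55
STORE R5, [4] → M[4]=55
XOR R5, R7 → R5=55^(-49)=-8
XOR R5, R7 → R5=(-8)^(-49)=55
MUL R7, R5 → R7=(-49)*55=-2695
LOAD R5, [4] → R5=M[4]=55
halt.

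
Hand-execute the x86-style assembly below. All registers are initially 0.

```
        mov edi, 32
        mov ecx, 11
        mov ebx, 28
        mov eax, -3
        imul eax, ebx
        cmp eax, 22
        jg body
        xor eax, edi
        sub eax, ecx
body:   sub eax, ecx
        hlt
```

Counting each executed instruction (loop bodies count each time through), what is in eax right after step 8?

-116

edi=32
ecx=11
ebx=28
eax=-3
eax=(-3)*28=-84
cmp eax, 22  (cmp -84,22)
jg body: not taken
eax=(-84)^32=-116
After step 8: eax = -116.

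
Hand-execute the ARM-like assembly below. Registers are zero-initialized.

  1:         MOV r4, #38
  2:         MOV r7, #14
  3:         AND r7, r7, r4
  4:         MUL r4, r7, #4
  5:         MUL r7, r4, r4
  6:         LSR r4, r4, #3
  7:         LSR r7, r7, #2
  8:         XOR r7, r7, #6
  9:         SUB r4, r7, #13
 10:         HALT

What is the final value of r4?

137

r4=38
r7=14
r7=14&38=6
r4=6*4=24
r7=24*24=576
r4=24>>3=3
r7=576>>2=144
r7=144^6=150
r4=150-13=137
halt.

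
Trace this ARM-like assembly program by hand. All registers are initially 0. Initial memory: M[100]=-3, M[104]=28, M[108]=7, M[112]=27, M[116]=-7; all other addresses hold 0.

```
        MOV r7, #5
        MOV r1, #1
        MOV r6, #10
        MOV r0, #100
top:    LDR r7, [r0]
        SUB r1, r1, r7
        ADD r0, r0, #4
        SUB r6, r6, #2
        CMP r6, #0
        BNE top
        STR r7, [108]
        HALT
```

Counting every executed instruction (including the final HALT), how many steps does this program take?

36

after MOV r7, #5: r7=5
after MOV r1, #1: r1=1
after MOV r6, #10: r6=10
after MOV r0, #100: r0=100
after LDR r7, [r0]: r7=M[100]=-3
after SUB r1, r1, r7: r1=1-(-3)=4
after ADD r0, r0, #4: r0=100+4=104
after SUB r6, r6, #2: r6=10-2=8
CMP r6, #0  (cmp 8,0)
BNE top: taken
after LDR r7, [r0]: r7=M[104]=28
after SUB r1, r1, r7: r1=4-28=-24
after ADD r0, r0, #4: r0=104+4=108
after SUB r6, r6, #2: r6=8-2=6
CMP r6, #0  (cmp 6,0)
BNE top: taken
after LDR r7, [r0]: r7=M[108]=7
after SUB r1, r1, r7: r1=(-24)-7=-31
after ADD r0, r0, #4: r0=108+4=112
after SUB r6, r6, #2: r6=6-2=4
CMP r6, #0  (cmp 4,0)
BNE top: taken
after LDR r7, [r0]: r7=M[112]=27
after SUB r1, r1, r7: r1=(-31)-27=-58
after ADD r0, r0, #4: r0=112+4=116
after SUB r6, r6, #2: r6=4-2=2
CMP r6, #0  (cmp 2,0)
BNE top: taken
after LDR r7, [r0]: r7=M[116]=-7
after SUB r1, r1, r7: r1=(-58)-(-7)=-51
after ADD r0, r0, #4: r0=116+4=120
after SUB r6, r6, #2: r6=2-2=0
CMP r6, #0  (cmp 0,0)
BNE top: not taken
STR r7, [108] → M[108]=-7
halt.
Total executed instructions: 36.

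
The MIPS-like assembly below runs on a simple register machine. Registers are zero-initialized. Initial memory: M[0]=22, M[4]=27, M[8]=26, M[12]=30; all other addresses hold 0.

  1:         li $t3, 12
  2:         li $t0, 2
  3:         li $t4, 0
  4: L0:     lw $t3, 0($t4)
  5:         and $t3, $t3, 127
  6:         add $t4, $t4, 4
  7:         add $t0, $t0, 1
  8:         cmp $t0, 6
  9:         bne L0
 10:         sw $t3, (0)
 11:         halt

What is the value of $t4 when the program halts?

$t3=12
$t0=2
$t4=0
$t3=M[0]=22
$t3=22&127=22
$t4=0+4=4
$t0=2+1=3
cmp $t0, 6  (cmp 3,6)
bne L0: taken
$t3=M[4]=27
$t3=27&127=27
$t4=4+4=8
$t0=3+1=4
cmp $t0, 6  (cmp 4,6)
bne L0: taken
$t3=M[8]=26
$t3=26&127=26
$t4=8+4=12
$t0=4+1=5
cmp $t0, 6  (cmp 5,6)
bne L0: taken
$t3=M[12]=30
$t3=30&127=30
$t4=12+4=16
$t0=5+1=6
cmp $t0, 6  (cmp 6,6)
bne L0: not taken
sw $t3, (0) → M[0]=30
halt.

16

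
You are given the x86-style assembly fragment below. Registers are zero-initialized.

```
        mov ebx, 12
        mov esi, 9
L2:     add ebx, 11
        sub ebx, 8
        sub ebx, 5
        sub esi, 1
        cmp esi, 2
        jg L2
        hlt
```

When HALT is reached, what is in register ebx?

ebx=12
esi=9
ebx=12+11=23
ebx=23-8=15
ebx=15-5=10
esi=9-1=8
cmp esi, 2  (cmp 8,2)
jg L2: taken
ebx=10+11=21
ebx=21-8=13
ebx=13-5=8
esi=8-1=7
cmp esi, 2  (cmp 7,2)
jg L2: taken
ebx=8+11=19
ebx=19-8=11
ebx=11-5=6
esi=7-1=6
cmp esi, 2  (cmp 6,2)
jg L2: taken
ebx=6+11=17
ebx=17-8=9
ebx=9-5=4
esi=6-1=5
cmp esi, 2  (cmp 5,2)
jg L2: taken
ebx=4+11=15
ebx=15-8=7
ebx=7-5=2
esi=5-1=4
cmp esi, 2  (cmp 4,2)
jg L2: taken
ebx=2+11=13
ebx=13-8=5
ebx=5-5=0
esi=4-1=3
cmp esi, 2  (cmp 3,2)
jg L2: taken
ebx=0+11=11
ebx=11-8=3
ebx=3-5=-2
esi=3-1=2
cmp esi, 2  (cmp 2,2)
jg L2: not taken
halt.

-2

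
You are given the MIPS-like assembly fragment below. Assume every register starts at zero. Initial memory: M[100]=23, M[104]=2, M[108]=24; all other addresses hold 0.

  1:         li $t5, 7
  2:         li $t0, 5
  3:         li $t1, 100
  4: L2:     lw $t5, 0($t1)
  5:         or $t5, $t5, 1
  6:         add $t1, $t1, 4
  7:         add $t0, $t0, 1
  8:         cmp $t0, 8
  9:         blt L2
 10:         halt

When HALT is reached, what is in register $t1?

112

after li $t5, 7: $t5=7
after li $t0, 5: $t0=5
after li $t1, 100: $t1=100
after lw $t5, 0($t1): $t5=M[100]=23
after or $t5, $t5, 1: $t5=23|1=23
after add $t1, $t1, 4: $t1=100+4=104
after add $t0, $t0, 1: $t0=5+1=6
cmp $t0, 8  (cmp 6,8)
blt L2: taken
after lw $t5, 0($t1): $t5=M[104]=2
after or $t5, $t5, 1: $t5=2|1=3
after add $t1, $t1, 4: $t1=104+4=108
after add $t0, $t0, 1: $t0=6+1=7
cmp $t0, 8  (cmp 7,8)
blt L2: taken
after lw $t5, 0($t1): $t5=M[108]=24
after or $t5, $t5, 1: $t5=24|1=25
after add $t1, $t1, 4: $t1=108+4=112
after add $t0, $t0, 1: $t0=7+1=8
cmp $t0, 8  (cmp 8,8)
blt L2: not taken
halt.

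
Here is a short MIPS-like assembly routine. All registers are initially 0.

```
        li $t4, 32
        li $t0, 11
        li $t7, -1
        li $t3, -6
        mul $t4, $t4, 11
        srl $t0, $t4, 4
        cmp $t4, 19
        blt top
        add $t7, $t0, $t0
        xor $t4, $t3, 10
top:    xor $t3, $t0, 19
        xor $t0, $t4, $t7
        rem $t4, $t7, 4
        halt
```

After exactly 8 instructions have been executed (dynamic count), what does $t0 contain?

after li $t4, 32: $t4=32
after li $t0, 11: $t0=11
after li $t7, -1: $t7=-1
after li $t3, -6: $t3=-6
after mul $t4, $t4, 11: $t4=32*11=352
after srl $t0, $t4, 4: $t0=352>>4=22
cmp $t4, 19  (cmp 352,19)
blt top: not taken
After step 8: $t0 = 22.

22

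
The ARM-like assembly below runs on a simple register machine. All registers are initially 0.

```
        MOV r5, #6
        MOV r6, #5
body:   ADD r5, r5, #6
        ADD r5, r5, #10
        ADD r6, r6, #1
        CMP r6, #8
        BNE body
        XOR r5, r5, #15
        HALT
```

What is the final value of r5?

57

r5=6
r6=5
r5=6+6=12
r5=12+10=22
r6=5+1=6
CMP r6, #8  (cmp 6,8)
BNE body: taken
r5=22+6=28
r5=28+10=38
r6=6+1=7
CMP r6, #8  (cmp 7,8)
BNE body: taken
r5=38+6=44
r5=44+10=54
r6=7+1=8
CMP r6, #8  (cmp 8,8)
BNE body: not taken
r5=54^15=57
halt.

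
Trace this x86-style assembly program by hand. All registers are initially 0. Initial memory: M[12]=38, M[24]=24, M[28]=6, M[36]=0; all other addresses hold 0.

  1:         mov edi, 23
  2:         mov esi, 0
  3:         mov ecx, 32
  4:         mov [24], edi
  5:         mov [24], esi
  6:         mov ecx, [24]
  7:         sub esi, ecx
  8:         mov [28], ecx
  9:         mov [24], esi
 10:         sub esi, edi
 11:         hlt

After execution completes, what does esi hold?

edi=23
esi=0
ecx=32
mov [24], edi → M[24]=23
mov [24], esi → M[24]=0
ecx=M[24]=0
esi=0-0=0
mov [28], ecx → M[28]=0
mov [24], esi → M[24]=0
esi=0-23=-23
halt.

-23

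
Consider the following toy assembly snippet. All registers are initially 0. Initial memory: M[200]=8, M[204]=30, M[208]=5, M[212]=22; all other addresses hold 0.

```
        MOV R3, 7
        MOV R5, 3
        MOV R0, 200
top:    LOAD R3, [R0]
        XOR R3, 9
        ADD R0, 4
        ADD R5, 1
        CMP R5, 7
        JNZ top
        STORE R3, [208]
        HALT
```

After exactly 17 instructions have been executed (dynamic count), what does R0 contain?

208

after MOV R3, 7: R3=7
after MOV R5, 3: R5=3
after MOV R0, 200: R0=200
after LOAD R3, [R0]: R3=M[200]=8
after XOR R3, 9: R3=8^9=1
after ADD R0, 4: R0=200+4=204
after ADD R5, 1: R5=3+1=4
CMP R5, 7  (cmp 4,7)
JNZ top: taken
after LOAD R3, [R0]: R3=M[204]=30
after XOR R3, 9: R3=30^9=23
after ADD R0, 4: R0=204+4=208
after ADD R5, 1: R5=4+1=5
CMP R5, 7  (cmp 5,7)
JNZ top: taken
after LOAD R3, [R0]: R3=M[208]=5
after XOR R3, 9: R3=5^9=12
After step 17: R0 = 208.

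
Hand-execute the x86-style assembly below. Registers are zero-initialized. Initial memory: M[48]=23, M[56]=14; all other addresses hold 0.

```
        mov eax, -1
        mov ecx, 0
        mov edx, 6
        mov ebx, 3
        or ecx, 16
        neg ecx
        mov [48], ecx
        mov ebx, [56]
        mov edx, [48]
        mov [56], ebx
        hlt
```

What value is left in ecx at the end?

-16

eax=-1
ecx=0
edx=6
ebx=3
ecx=0|16=16
ecx=-(16)=-16
mov [48], ecx → M[48]=-16
ebx=M[56]=14
edx=M[48]=-16
mov [56], ebx → M[56]=14
halt.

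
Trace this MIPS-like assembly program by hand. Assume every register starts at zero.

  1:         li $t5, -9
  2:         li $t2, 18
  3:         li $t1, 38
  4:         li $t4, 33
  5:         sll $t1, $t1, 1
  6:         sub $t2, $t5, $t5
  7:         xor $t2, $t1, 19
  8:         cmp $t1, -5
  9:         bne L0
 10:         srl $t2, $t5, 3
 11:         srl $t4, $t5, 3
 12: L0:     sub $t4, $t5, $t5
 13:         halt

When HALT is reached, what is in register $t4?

0

after li $t5, -9: $t5=-9
after li $t2, 18: $t2=18
after li $t1, 38: $t1=38
after li $t4, 33: $t4=33
after sll $t1, $t1, 1: $t1=38<<1=76
after sub $t2, $t5, $t5: $t2=(-9)-(-9)=0
after xor $t2, $t1, 19: $t2=76^19=95
cmp $t1, -5  (cmp 76,-5)
bne L0: taken
after sub $t4, $t5, $t5: $t4=(-9)-(-9)=0
halt.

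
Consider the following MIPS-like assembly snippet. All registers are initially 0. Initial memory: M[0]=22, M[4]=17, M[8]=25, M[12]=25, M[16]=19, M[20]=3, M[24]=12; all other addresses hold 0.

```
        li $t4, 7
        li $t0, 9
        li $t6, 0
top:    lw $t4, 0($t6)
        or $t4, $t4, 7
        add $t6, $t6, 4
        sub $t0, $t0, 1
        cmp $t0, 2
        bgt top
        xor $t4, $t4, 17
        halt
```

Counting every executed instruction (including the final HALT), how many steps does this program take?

47

after li $t4, 7: $t4=7
after li $t0, 9: $t0=9
after li $t6, 0: $t6=0
after lw $t4, 0($t6): $t4=M[0]=22
after or $t4, $t4, 7: $t4=22|7=23
after add $t6, $t6, 4: $t6=0+4=4
after sub $t0, $t0, 1: $t0=9-1=8
cmp $t0, 2  (cmp 8,2)
bgt top: taken
after lw $t4, 0($t6): $t4=M[4]=17
after or $t4, $t4, 7: $t4=17|7=23
after add $t6, $t6, 4: $t6=4+4=8
after sub $t0, $t0, 1: $t0=8-1=7
cmp $t0, 2  (cmp 7,2)
bgt top: taken
after lw $t4, 0($t6): $t4=M[8]=25
after or $t4, $t4, 7: $t4=25|7=31
after add $t6, $t6, 4: $t6=8+4=12
after sub $t0, $t0, 1: $t0=7-1=6
cmp $t0, 2  (cmp 6,2)
bgt top: taken
after lw $t4, 0($t6): $t4=M[12]=25
after or $t4, $t4, 7: $t4=25|7=31
after add $t6, $t6, 4: $t6=12+4=16
after sub $t0, $t0, 1: $t0=6-1=5
cmp $t0, 2  (cmp 5,2)
bgt top: taken
after lw $t4, 0($t6): $t4=M[16]=19
after or $t4, $t4, 7: $t4=19|7=23
after add $t6, $t6, 4: $t6=16+4=20
after sub $t0, $t0, 1: $t0=5-1=4
cmp $t0, 2  (cmp 4,2)
bgt top: taken
after lw $t4, 0($t6): $t4=M[20]=3
after or $t4, $t4, 7: $t4=3|7=7
after add $t6, $t6, 4: $t6=20+4=24
after sub $t0, $t0, 1: $t0=4-1=3
cmp $t0, 2  (cmp 3,2)
bgt top: taken
after lw $t4, 0($t6): $t4=M[24]=12
after or $t4, $t4, 7: $t4=12|7=15
after add $t6, $t6, 4: $t6=24+4=28
after sub $t0, $t0, 1: $t0=3-1=2
cmp $t0, 2  (cmp 2,2)
bgt top: not taken
after xor $t4, $t4, 17: $t4=15^17=30
halt.
Total executed instructions: 47.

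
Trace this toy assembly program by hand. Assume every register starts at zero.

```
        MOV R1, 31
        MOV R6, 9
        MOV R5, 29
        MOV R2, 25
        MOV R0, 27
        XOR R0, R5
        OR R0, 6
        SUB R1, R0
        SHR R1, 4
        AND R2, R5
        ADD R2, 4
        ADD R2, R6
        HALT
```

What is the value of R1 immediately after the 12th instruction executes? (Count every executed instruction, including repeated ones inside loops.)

after MOV R1, 31: R1=31
after MOV R6, 9: R6=9
after MOV R5, 29: R5=29
after MOV R2, 25: R2=25
after MOV R0, 27: R0=27
after XOR R0, R5: R0=27^29=6
after OR R0, 6: R0=6|6=6
after SUB R1, R0: R1=31-6=25
after SHR R1, 4: R1=25>>4=1
after AND R2, R5: R2=25&29=25
after ADD R2, 4: R2=25+4=29
after ADD R2, R6: R2=29+9=38
After step 12: R1 = 1.

1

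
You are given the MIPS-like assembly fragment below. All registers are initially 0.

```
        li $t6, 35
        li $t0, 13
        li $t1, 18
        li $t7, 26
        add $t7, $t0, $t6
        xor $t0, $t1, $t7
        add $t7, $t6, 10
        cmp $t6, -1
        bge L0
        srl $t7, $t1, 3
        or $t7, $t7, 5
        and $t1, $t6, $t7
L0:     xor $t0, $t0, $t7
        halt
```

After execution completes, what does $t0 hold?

15

li $t6, 35 → $t6=35
li $t0, 13 → $t0=13
li $t1, 18 → $t1=18
li $t7, 26 → $t7=26
add $t7, $t0, $t6 → $t7=13+35=48
xor $t0, $t1, $t7 → $t0=18^48=34
add $t7, $t6, 10 → $t7=35+10=45
cmp $t6, -1  (cmp 35,-1)
bge L0: taken
xor $t0, $t0, $t7 → $t0=34^45=15
halt.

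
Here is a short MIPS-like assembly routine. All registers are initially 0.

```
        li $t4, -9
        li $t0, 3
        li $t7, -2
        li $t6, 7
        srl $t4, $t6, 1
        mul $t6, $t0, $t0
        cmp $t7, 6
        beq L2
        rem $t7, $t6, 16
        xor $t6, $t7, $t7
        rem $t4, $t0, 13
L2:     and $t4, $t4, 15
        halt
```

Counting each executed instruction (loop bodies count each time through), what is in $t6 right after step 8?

li $t4, -9 → $t4=-9
li $t0, 3 → $t0=3
li $t7, -2 → $t7=-2
li $t6, 7 → $t6=7
srl $t4, $t6, 1 → $t4=7>>1=3
mul $t6, $t0, $t0 → $t6=3*3=9
cmp $t7, 6  (cmp -2,6)
beq L2: not taken
After step 8: $t6 = 9.

9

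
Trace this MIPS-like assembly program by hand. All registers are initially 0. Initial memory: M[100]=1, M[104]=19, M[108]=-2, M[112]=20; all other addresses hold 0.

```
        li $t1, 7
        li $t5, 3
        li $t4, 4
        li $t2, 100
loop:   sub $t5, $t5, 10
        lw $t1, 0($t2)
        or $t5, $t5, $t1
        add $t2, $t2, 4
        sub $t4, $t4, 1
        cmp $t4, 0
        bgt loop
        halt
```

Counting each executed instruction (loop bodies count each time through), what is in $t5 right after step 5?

li $t1, 7 → $t1=7
li $t5, 3 → $t5=3
li $t4, 4 → $t4=4
li $t2, 100 → $t2=100
sub $t5, $t5, 10 → $t5=3-10=-7
After step 5: $t5 = -7.

-7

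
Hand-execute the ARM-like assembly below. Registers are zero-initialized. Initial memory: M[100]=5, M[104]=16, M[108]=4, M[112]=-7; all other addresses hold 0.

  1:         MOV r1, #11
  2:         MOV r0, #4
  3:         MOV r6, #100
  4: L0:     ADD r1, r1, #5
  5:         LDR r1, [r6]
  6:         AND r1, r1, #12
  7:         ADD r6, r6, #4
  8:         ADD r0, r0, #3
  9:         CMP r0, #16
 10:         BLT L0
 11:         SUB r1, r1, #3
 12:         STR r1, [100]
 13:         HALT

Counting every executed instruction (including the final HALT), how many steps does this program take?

after MOV r1, #11: r1=11
after MOV r0, #4: r0=4
after MOV r6, #100: r6=100
after ADD r1, r1, #5: r1=11+5=16
after LDR r1, [r6]: r1=M[100]=5
after AND r1, r1, #12: r1=5&12=4
after ADD r6, r6, #4: r6=100+4=104
after ADD r0, r0, #3: r0=4+3=7
CMP r0, #16  (cmp 7,16)
BLT L0: taken
after ADD r1, r1, #5: r1=4+5=9
after LDR r1, [r6]: r1=M[104]=16
after AND r1, r1, #12: r1=16&12=0
after ADD r6, r6, #4: r6=104+4=108
after ADD r0, r0, #3: r0=7+3=10
CMP r0, #16  (cmp 10,16)
BLT L0: taken
after ADD r1, r1, #5: r1=0+5=5
after LDR r1, [r6]: r1=M[108]=4
after AND r1, r1, #12: r1=4&12=4
after ADD r6, r6, #4: r6=108+4=112
after ADD r0, r0, #3: r0=10+3=13
CMP r0, #16  (cmp 13,16)
BLT L0: taken
after ADD r1, r1, #5: r1=4+5=9
after LDR r1, [r6]: r1=M[112]=-7
after AND r1, r1, #12: r1=(-7)&12=8
after ADD r6, r6, #4: r6=112+4=116
after ADD r0, r0, #3: r0=13+3=16
CMP r0, #16  (cmp 16,16)
BLT L0: not taken
after SUB r1, r1, #3: r1=8-3=5
STR r1, [100] → M[100]=5
halt.
Total executed instructions: 34.

34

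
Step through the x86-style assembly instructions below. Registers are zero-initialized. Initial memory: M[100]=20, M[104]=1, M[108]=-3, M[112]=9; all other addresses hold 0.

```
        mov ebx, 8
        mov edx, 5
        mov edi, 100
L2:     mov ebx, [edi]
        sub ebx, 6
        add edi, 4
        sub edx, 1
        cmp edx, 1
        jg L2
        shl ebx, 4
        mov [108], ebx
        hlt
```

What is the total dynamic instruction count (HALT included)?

30

ebx=8
edx=5
edi=100
ebx=M[100]=20
ebx=20-6=14
edi=100+4=104
edx=5-1=4
cmp edx, 1  (cmp 4,1)
jg L2: taken
ebx=M[104]=1
ebx=1-6=-5
edi=104+4=108
edx=4-1=3
cmp edx, 1  (cmp 3,1)
jg L2: taken
ebx=M[108]=-3
ebx=(-3)-6=-9
edi=108+4=112
edx=3-1=2
cmp edx, 1  (cmp 2,1)
jg L2: taken
ebx=M[112]=9
ebx=9-6=3
edi=112+4=116
edx=2-1=1
cmp edx, 1  (cmp 1,1)
jg L2: not taken
ebx=3<<4=48
mov [108], ebx → M[108]=48
halt.
Total executed instructions: 30.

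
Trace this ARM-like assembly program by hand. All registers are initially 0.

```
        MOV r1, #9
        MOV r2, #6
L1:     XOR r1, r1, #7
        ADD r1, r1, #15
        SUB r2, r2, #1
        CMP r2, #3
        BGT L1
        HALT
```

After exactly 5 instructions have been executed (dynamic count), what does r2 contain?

5

after MOV r1, #9: r1=9
after MOV r2, #6: r2=6
after XOR r1, r1, #7: r1=9^7=14
after ADD r1, r1, #15: r1=14+15=29
after SUB r2, r2, #1: r2=6-1=5
After step 5: r2 = 5.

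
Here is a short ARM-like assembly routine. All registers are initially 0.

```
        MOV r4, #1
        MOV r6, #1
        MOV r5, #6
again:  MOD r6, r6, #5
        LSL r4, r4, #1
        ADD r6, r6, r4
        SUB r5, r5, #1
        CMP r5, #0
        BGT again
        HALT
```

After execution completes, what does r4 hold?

64

MOV r4, #1 → r4=1
MOV r6, #1 → r6=1
MOV r5, #6 → r5=6
MOD r6, r6, #5 → r6=1%5=1
LSL r4, r4, #1 → r4=1<<1=2
ADD r6, r6, r4 → r6=1+2=3
SUB r5, r5, #1 → r5=6-1=5
CMP r5, #0  (cmp 5,0)
BGT again: taken
MOD r6, r6, #5 → r6=3%5=3
LSL r4, r4, #1 → r4=2<<1=4
ADD r6, r6, r4 → r6=3+4=7
SUB r5, r5, #1 → r5=5-1=4
CMP r5, #0  (cmp 4,0)
BGT again: taken
MOD r6, r6, #5 → r6=7%5=2
LSL r4, r4, #1 → r4=4<<1=8
ADD r6, r6, r4 → r6=2+8=10
SUB r5, r5, #1 → r5=4-1=3
CMP r5, #0  (cmp 3,0)
BGT again: taken
MOD r6, r6, #5 → r6=10%5=0
LSL r4, r4, #1 → r4=8<<1=16
ADD r6, r6, r4 → r6=0+16=16
SUB r5, r5, #1 → r5=3-1=2
CMP r5, #0  (cmp 2,0)
BGT again: taken
MOD r6, r6, #5 → r6=16%5=1
LSL r4, r4, #1 → r4=16<<1=32
ADD r6, r6, r4 → r6=1+32=33
SUB r5, r5, #1 → r5=2-1=1
CMP r5, #0  (cmp 1,0)
BGT again: taken
MOD r6, r6, #5 → r6=33%5=3
LSL r4, r4, #1 → r4=32<<1=64
ADD r6, r6, r4 → r6=3+64=67
SUB r5, r5, #1 → r5=1-1=0
CMP r5, #0  (cmp 0,0)
BGT again: not taken
halt.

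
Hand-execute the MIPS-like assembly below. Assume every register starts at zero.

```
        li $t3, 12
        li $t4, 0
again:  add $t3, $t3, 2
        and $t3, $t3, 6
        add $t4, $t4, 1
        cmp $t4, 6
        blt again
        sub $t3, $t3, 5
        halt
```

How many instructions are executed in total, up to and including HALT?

li $t3, 12 → $t3=12
li $t4, 0 → $t4=0
add $t3, $t3, 2 → $t3=12+2=14
and $t3, $t3, 6 → $t3=14&6=6
add $t4, $t4, 1 → $t4=0+1=1
cmp $t4, 6  (cmp 1,6)
blt again: taken
add $t3, $t3, 2 → $t3=6+2=8
and $t3, $t3, 6 → $t3=8&6=0
add $t4, $t4, 1 → $t4=1+1=2
cmp $t4, 6  (cmp 2,6)
blt again: taken
add $t3, $t3, 2 → $t3=0+2=2
and $t3, $t3, 6 → $t3=2&6=2
add $t4, $t4, 1 → $t4=2+1=3
cmp $t4, 6  (cmp 3,6)
blt again: taken
add $t3, $t3, 2 → $t3=2+2=4
and $t3, $t3, 6 → $t3=4&6=4
add $t4, $t4, 1 → $t4=3+1=4
cmp $t4, 6  (cmp 4,6)
blt again: taken
add $t3, $t3, 2 → $t3=4+2=6
and $t3, $t3, 6 → $t3=6&6=6
add $t4, $t4, 1 → $t4=4+1=5
cmp $t4, 6  (cmp 5,6)
blt again: taken
add $t3, $t3, 2 → $t3=6+2=8
and $t3, $t3, 6 → $t3=8&6=0
add $t4, $t4, 1 → $t4=5+1=6
cmp $t4, 6  (cmp 6,6)
blt again: not taken
sub $t3, $t3, 5 → $t3=0-5=-5
halt.
Total executed instructions: 34.

34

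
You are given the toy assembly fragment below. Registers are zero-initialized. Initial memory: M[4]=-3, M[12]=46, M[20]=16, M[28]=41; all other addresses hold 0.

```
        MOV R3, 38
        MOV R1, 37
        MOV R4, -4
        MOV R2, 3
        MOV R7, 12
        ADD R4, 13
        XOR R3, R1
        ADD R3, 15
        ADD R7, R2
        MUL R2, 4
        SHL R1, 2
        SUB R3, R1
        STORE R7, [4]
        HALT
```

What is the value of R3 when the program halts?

MOV R3, 38 → R3=38
MOV R1, 37 → R1=37
MOV R4, -4 → R4=-4
MOV R2, 3 → R2=3
MOV R7, 12 → R7=12
ADD R4, 13 → R4=(-4)+13=9
XOR R3, R1 → R3=38^37=3
ADD R3, 15 → R3=3+15=18
ADD R7, R2 → R7=12+3=15
MUL R2, 4 → R2=3*4=12
SHL R1, 2 → R1=37<<2=148
SUB R3, R1 → R3=18-148=-130
STORE R7, [4] → M[4]=15
halt.

-130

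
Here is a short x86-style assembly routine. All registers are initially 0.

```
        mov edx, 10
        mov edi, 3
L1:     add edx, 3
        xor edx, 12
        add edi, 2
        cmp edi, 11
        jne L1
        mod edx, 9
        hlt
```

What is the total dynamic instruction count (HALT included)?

24

after mov edx, 10: edx=10
after mov edi, 3: edi=3
after add edx, 3: edx=10+3=13
after xor edx, 12: edx=13^12=1
after add edi, 2: edi=3+2=5
cmp edi, 11  (cmp 5,11)
jne L1: taken
after add edx, 3: edx=1+3=4
after xor edx, 12: edx=4^12=8
after add edi, 2: edi=5+2=7
cmp edi, 11  (cmp 7,11)
jne L1: taken
after add edx, 3: edx=8+3=11
after xor edx, 12: edx=11^12=7
after add edi, 2: edi=7+2=9
cmp edi, 11  (cmp 9,11)
jne L1: taken
after add edx, 3: edx=7+3=10
after xor edx, 12: edx=10^12=6
after add edi, 2: edi=9+2=11
cmp edi, 11  (cmp 11,11)
jne L1: not taken
after mod edx, 9: edx=6%9=6
halt.
Total executed instructions: 24.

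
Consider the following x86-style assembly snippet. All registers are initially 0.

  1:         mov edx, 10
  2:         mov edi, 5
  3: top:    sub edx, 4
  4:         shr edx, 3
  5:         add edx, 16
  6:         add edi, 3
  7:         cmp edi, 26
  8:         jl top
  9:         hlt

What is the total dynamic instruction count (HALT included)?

45

edx=10
edi=5
edx=10-4=6
edx=6>>3=0
edx=0+16=16
edi=5+3=8
cmp edi, 26  (cmp 8,26)
jl top: taken
edx=16-4=12
edx=12>>3=1
edx=1+16=17
edi=8+3=11
cmp edi, 26  (cmp 11,26)
jl top: taken
edx=17-4=13
edx=13>>3=1
edx=1+16=17
edi=11+3=14
cmp edi, 26  (cmp 14,26)
jl top: taken
edx=17-4=13
edx=13>>3=1
edx=1+16=17
edi=14+3=17
cmp edi, 26  (cmp 17,26)
jl top: taken
edx=17-4=13
edx=13>>3=1
edx=1+16=17
edi=17+3=20
cmp edi, 26  (cmp 20,26)
jl top: taken
edx=17-4=13
edx=13>>3=1
edx=1+16=17
edi=20+3=23
cmp edi, 26  (cmp 23,26)
jl top: taken
edx=17-4=13
edx=13>>3=1
edx=1+16=17
edi=23+3=26
cmp edi, 26  (cmp 26,26)
jl top: not taken
halt.
Total executed instructions: 45.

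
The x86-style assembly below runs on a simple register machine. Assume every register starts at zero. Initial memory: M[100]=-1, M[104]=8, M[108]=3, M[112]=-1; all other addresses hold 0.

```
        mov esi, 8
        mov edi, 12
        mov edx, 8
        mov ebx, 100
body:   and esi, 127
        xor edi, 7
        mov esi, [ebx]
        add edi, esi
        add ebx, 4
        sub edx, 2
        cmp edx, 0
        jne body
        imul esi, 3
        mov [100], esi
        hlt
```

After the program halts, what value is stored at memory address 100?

-3

after mov esi, 8: esi=8
after mov edi, 12: edi=12
after mov edx, 8: edx=8
after mov ebx, 100: ebx=100
after and esi, 127: esi=8&127=8
after xor edi, 7: edi=12^7=11
after mov esi, [ebx]: esi=M[100]=-1
after add edi, esi: edi=11+(-1)=10
after add ebx, 4: ebx=100+4=104
after sub edx, 2: edx=8-2=6
cmp edx, 0  (cmp 6,0)
jne body: taken
after and esi, 127: esi=(-1)&127=127
after xor edi, 7: edi=10^7=13
after mov esi, [ebx]: esi=M[104]=8
after add edi, esi: edi=13+8=21
after add ebx, 4: ebx=104+4=108
after sub edx, 2: edx=6-2=4
cmp edx, 0  (cmp 4,0)
jne body: taken
after and esi, 127: esi=8&127=8
after xor edi, 7: edi=21^7=18
after mov esi, [ebx]: esi=M[108]=3
after add edi, esi: edi=18+3=21
after add ebx, 4: ebx=108+4=112
after sub edx, 2: edx=4-2=2
cmp edx, 0  (cmp 2,0)
jne body: taken
after and esi, 127: esi=3&127=3
after xor edi, 7: edi=21^7=18
after mov esi, [ebx]: esi=M[112]=-1
after add edi, esi: edi=18+(-1)=17
after add ebx, 4: ebx=112+4=116
after sub edx, 2: edx=2-2=0
cmp edx, 0  (cmp 0,0)
jne body: not taken
after imul esi, 3: esi=(-1)*3=-3
mov [100], esi → M[100]=-3
halt.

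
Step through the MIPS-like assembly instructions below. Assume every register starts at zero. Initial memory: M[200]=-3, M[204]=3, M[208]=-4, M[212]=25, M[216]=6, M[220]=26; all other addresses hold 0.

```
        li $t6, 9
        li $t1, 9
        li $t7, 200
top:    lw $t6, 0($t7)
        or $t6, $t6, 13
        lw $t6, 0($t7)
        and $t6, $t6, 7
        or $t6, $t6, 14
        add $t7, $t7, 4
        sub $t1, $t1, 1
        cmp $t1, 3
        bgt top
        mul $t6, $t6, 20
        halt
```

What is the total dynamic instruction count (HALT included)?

$t6=9
$t1=9
$t7=200
$t6=M[200]=-3
$t6=(-3)|13=-3
$t6=M[200]=-3
$t6=(-3)&7=5
$t6=5|14=15
$t7=200+4=204
$t1=9-1=8
cmp $t1, 3  (cmp 8,3)
bgt top: taken
$t6=M[204]=3
$t6=3|13=15
$t6=M[204]=3
$t6=3&7=3
$t6=3|14=15
$t7=204+4=208
$t1=8-1=7
cmp $t1, 3  (cmp 7,3)
bgt top: taken
$t6=M[208]=-4
$t6=(-4)|13=-3
$t6=M[208]=-4
$t6=(-4)&7=4
$t6=4|14=14
$t7=208+4=212
$t1=7-1=6
cmp $t1, 3  (cmp 6,3)
bgt top: taken
$t6=M[212]=25
$t6=25|13=29
$t6=M[212]=25
$t6=25&7=1
$t6=1|14=15
$t7=212+4=216
$t1=6-1=5
cmp $t1, 3  (cmp 5,3)
bgt top: taken
$t6=M[216]=6
$t6=6|13=15
$t6=M[216]=6
$t6=6&7=6
$t6=6|14=14
$t7=216+4=220
$t1=5-1=4
cmp $t1, 3  (cmp 4,3)
bgt top: taken
$t6=M[220]=26
$t6=26|13=31
$t6=M[220]=26
$t6=26&7=2
$t6=2|14=14
$t7=220+4=224
$t1=4-1=3
cmp $t1, 3  (cmp 3,3)
bgt top: not taken
$t6=14*20=280
halt.
Total executed instructions: 59.

59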